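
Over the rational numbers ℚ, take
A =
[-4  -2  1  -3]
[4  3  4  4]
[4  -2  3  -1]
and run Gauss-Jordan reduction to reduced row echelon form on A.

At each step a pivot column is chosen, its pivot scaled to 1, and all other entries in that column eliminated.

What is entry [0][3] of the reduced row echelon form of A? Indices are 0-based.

M[0][3] = 1/4

pivot(0,0)=-4: scale R0 → (1, 1/2, -1/4, 3/4)
  clear (1,0): R1 −= (4)R0 → (0, 1, 5, 1)
  clear (2,0): R2 −= (4)R0 → (0, -4, 4, -4)
pivot(1,1)=1: scale R1 → (0, 1, 5, 1)
  clear (0,1): R0 −= (1/2)R1 → (1, 0, -11/4, 1/4)
  clear (2,1): R2 −= (-4)R1 → (0, 0, 24, 0)
pivot(2,2)=24: scale R2 → (0, 0, 1, 0)
  clear (0,2): R0 −= (-11/4)R2 → (1, 0, 0, 1/4)
  clear (1,2): R1 −= (5)R2 → (0, 1, 0, 1)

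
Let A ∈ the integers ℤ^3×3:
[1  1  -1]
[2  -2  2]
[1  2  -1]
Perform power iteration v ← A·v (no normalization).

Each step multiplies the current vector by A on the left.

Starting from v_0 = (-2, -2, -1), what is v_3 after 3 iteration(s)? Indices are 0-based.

v_3 = (-10, 20, -22)

v_0 = (-2, -2, -1).
v_1 = A·v_0 = (-3, -2, -5).
v_2 = A·v_1 = (0, -12, -2).
v_3 = A·v_2 = (-10, 20, -22).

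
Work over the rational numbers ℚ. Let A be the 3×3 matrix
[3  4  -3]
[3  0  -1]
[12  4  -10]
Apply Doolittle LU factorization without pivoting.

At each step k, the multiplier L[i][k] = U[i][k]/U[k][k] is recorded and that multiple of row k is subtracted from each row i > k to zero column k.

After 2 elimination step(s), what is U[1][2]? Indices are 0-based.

[col 0] pivot 3
  R1 -= 1*R0 → (0, -4, 2)  (L[1][0] := 1)
  R2 -= 4*R0 → (0, -12, 2)  (L[2][0] := 4)
[col 1] pivot -4
  R2 -= 3*R1 → (0, 0, -4)  (L[2][1] := 3)

U[1][2] = 2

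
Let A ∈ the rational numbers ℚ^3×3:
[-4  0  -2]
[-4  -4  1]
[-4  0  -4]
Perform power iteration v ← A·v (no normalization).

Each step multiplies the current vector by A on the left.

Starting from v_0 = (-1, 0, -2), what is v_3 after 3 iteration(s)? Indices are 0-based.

v_0 = (-1, 0, -2).
v_1 = A·v_0 = (8, 2, 12).
v_2 = A·v_1 = (-56, -28, -80).
v_3 = A·v_2 = (384, 256, 544).

v_3 = (384, 256, 544)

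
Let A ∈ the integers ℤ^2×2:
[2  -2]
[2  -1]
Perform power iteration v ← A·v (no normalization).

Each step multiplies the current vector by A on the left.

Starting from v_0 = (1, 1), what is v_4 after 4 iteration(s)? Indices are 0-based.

v_4 = (2, -1)

v_0 = (1, 1).
v_1 = A·v_0 = (0, 1).
v_2 = A·v_1 = (-2, -1).
v_3 = A·v_2 = (-2, -3).
v_4 = A·v_3 = (2, -1).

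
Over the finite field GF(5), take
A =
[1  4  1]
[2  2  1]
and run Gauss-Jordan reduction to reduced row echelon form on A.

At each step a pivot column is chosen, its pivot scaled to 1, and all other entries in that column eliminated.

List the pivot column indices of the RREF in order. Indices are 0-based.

pivot columns: 0, 1

[1] R0 /= 1  ⇒  (1, 4, 1)
     R1 -= 2·R0  ⇒  (0, 4, 4)
[2] R1 /= 4  ⇒  (0, 1, 1)
     R0 -= 4·R1  ⇒  (1, 0, 2)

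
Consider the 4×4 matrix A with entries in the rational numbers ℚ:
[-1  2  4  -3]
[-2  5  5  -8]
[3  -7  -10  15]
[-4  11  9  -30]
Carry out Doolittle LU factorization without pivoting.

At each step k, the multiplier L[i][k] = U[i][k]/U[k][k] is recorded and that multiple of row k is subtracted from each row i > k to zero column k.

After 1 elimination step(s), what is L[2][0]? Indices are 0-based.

L[2][0] = -3

k=0: U[0][0]=-1
  eliminate (1,0): mult=2, new row 1: (0, 1, -3, -2); set L[1][0]=2
  eliminate (2,0): mult=-3, new row 2: (0, -1, 2, 6); set L[2][0]=-3
  eliminate (3,0): mult=4, new row 3: (0, 3, -7, -18); set L[3][0]=4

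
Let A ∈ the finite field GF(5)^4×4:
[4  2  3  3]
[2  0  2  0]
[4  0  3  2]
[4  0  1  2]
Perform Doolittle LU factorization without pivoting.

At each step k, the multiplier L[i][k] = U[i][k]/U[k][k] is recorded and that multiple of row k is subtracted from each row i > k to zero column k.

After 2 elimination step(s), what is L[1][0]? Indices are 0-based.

[col 0] pivot 4
  R1 -= 3*R0 → (0, 4, 3, 1)  (L[1][0] := 3)
  R2 -= 1*R0 → (0, 3, 0, 4)  (L[2][0] := 1)
  R3 -= 1*R0 → (0, 3, 3, 4)  (L[3][0] := 1)
[col 1] pivot 4
  R2 -= 2*R1 → (0, 0, 4, 2)  (L[2][1] := 2)
  R3 -= 2*R1 → (0, 0, 2, 2)  (L[3][1] := 2)

L[1][0] = 3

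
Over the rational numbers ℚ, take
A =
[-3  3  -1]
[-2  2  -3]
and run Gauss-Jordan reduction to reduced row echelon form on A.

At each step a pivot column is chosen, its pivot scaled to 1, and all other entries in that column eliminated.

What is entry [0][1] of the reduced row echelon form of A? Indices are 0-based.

[1] R0 /= -3  ⇒  (1, -1, 1/3)
     R1 -= -2·R0  ⇒  (0, 0, -7/3)
column 1 empty below row 1
[2] R1 /= -7/3  ⇒  (0, 0, 1)
     R0 -= 1/3·R1  ⇒  (1, -1, 0)

M[0][1] = -1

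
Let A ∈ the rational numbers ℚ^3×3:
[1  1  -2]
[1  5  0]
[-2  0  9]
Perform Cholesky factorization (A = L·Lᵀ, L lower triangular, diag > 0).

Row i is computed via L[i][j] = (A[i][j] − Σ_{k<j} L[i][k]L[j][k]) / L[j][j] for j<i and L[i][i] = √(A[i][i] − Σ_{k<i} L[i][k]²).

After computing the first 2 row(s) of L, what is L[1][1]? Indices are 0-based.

L[1][1] = 2

Step 1: L[0][0] = √(1) = 1.
  L[1][0] = (1) / L[0][0] = 1.
Step 2: L[1][1] = √(4) = 2.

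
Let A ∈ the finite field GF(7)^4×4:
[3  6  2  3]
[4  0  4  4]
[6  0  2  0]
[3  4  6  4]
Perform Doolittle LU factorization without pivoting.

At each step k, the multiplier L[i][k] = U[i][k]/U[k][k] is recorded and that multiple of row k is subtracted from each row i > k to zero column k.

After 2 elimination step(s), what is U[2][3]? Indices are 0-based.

U[2][3] = 1

k=0: U[0][0]=3
  eliminate (1,0): mult=6, new row 1: (0, 6, 6, 0); set L[1][0]=6
  eliminate (2,0): mult=2, new row 2: (0, 2, 5, 1); set L[2][0]=2
  eliminate (3,0): mult=1, new row 3: (0, 5, 4, 1); set L[3][0]=1
k=1: U[1][1]=6
  eliminate (2,1): mult=5, new row 2: (0, 0, 3, 1); set L[2][1]=5
  eliminate (3,1): mult=2, new row 3: (0, 0, 6, 1); set L[3][1]=2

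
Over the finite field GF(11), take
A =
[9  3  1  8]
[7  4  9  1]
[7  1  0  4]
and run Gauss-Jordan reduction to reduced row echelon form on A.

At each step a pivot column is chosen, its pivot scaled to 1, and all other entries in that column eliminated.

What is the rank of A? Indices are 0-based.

[1] R0 /= 9  ⇒  (1, 4, 5, 7)
     R1 -= 7·R0  ⇒  (0, 9, 7, 7)
     R2 -= 7·R0  ⇒  (0, 6, 9, 10)
[2] R1 /= 9  ⇒  (0, 1, 2, 2)
     R0 -= 4·R1  ⇒  (1, 0, 8, 10)
     R2 -= 6·R1  ⇒  (0, 0, 8, 9)
[3] R2 /= 8  ⇒  (0, 0, 1, 8)
     R0 -= 8·R2  ⇒  (1, 0, 0, 1)
     R1 -= 2·R2  ⇒  (0, 1, 0, 8)

rank = 3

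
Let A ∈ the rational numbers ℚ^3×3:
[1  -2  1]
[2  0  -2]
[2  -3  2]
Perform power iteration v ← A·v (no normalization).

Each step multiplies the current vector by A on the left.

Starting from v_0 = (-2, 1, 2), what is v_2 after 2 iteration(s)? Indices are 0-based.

v_0 = (-2, 1, 2).
v_1 = A·v_0 = (-2, -8, -3).
v_2 = A·v_1 = (11, 2, 14).

v_2 = (11, 2, 14)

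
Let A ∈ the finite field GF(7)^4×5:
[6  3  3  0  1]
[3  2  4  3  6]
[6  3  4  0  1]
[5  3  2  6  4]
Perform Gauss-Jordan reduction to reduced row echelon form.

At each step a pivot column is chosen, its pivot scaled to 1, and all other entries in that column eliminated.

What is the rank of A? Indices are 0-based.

rank = 4

pivot(0,0)=6: scale R0 → (1, 4, 4, 0, 6)
  clear (1,0): R1 −= (3)R0 → (0, 4, 6, 3, 2)
  clear (2,0): R2 −= (6)R0 → (0, 0, 1, 0, 0)
  clear (3,0): R3 −= (5)R0 → (0, 4, 3, 6, 2)
pivot(1,1)=4: scale R1 → (0, 1, 5, 6, 4)
  clear (0,1): R0 −= (4)R1 → (1, 0, 5, 4, 4)
  clear (3,1): R3 −= (4)R1 → (0, 0, 4, 3, 0)
pivot(2,2)=1: scale R2 → (0, 0, 1, 0, 0)
  clear (0,2): R0 −= (5)R2 → (1, 0, 0, 4, 4)
  clear (1,2): R1 −= (5)R2 → (0, 1, 0, 6, 4)
  clear (3,2): R3 −= (4)R2 → (0, 0, 0, 3, 0)
pivot(3,3)=3: scale R3 → (0, 0, 0, 1, 0)
  clear (0,3): R0 −= (4)R3 → (1, 0, 0, 0, 4)
  clear (1,3): R1 −= (6)R3 → (0, 1, 0, 0, 4)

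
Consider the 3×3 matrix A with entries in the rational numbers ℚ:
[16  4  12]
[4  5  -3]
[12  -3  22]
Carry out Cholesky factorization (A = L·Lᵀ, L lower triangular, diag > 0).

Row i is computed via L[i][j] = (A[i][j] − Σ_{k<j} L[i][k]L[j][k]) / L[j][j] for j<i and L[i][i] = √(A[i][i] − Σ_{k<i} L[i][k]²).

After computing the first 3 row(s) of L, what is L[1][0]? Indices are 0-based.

Step 1: L[0][0] = √(16) = 4.
  L[1][0] = (4) / L[0][0] = 1.
Step 2: L[1][1] = √(4) = 2.
  L[2][0] = (12) / L[0][0] = 3.
  L[2][1] = (-6) / L[1][1] = -3.
Step 3: L[2][2] = √(4) = 2.

L[1][0] = 1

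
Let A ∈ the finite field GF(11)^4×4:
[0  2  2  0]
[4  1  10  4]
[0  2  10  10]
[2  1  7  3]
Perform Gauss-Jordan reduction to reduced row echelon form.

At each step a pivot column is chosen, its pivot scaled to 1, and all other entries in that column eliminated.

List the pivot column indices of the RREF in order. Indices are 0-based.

[1] R0 <-> R1
[1] R0 /= 4  ⇒  (1, 3, 8, 1)
     R3 -= 2·R0  ⇒  (0, 6, 2, 1)
[2] R1 /= 2  ⇒  (0, 1, 1, 0)
     R0 -= 3·R1  ⇒  (1, 0, 5, 1)
     R2 -= 2·R1  ⇒  (0, 0, 8, 10)
     R3 -= 6·R1  ⇒  (0, 0, 7, 1)
[3] R2 /= 8  ⇒  (0, 0, 1, 4)
     R0 -= 5·R2  ⇒  (1, 0, 0, 3)
     R1 -= 1·R2  ⇒  (0, 1, 0, 7)
     R3 -= 7·R2  ⇒  (0, 0, 0, 6)
[4] R3 /= 6  ⇒  (0, 0, 0, 1)
     R0 -= 3·R3  ⇒  (1, 0, 0, 0)
     R1 -= 7·R3  ⇒  (0, 1, 0, 0)
     R2 -= 4·R3  ⇒  (0, 0, 1, 0)

pivot columns: 0, 1, 2, 3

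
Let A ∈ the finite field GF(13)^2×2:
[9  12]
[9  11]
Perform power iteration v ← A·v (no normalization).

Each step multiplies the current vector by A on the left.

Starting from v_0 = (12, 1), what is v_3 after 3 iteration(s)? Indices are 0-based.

v_3 = (7, 10)

v_0 = (12, 1).
v_1 = A·v_0 = (3, 2).
v_2 = A·v_1 = (12, 10).
v_3 = A·v_2 = (7, 10).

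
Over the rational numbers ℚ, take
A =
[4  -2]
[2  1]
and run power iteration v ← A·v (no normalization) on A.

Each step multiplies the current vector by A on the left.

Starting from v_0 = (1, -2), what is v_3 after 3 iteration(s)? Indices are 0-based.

v_3 = (96, 80)

v_0 = (1, -2).
v_1 = A·v_0 = (8, 0).
v_2 = A·v_1 = (32, 16).
v_3 = A·v_2 = (96, 80).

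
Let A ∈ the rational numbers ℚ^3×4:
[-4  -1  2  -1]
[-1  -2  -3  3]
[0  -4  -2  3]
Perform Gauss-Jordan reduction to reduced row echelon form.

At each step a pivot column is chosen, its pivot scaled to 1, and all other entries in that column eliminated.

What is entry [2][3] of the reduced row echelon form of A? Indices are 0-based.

M[2][3] = -31/42

step 1: normalize row 0 (÷-4) = (1, 1/4, -1/2, 1/4)
  row 1: subtract -1×row0 = (0, -7/4, -7/2, 13/4)
step 2: normalize row 1 (÷-7/4) = (0, 1, 2, -13/7)
  row 0: subtract 1/4×row1 = (1, 0, -1, 5/7)
  row 2: subtract -4×row1 = (0, 0, 6, -31/7)
step 3: normalize row 2 (÷6) = (0, 0, 1, -31/42)
  row 0: subtract -1×row2 = (1, 0, 0, -1/42)
  row 1: subtract 2×row2 = (0, 1, 0, -8/21)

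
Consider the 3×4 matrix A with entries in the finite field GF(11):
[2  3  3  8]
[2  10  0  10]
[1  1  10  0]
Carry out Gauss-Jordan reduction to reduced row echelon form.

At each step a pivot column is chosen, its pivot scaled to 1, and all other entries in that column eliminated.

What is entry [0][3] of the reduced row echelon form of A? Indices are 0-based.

step 1: normalize row 0 (÷2) = (1, 7, 7, 4)
  row 1: subtract 2×row0 = (0, 7, 8, 2)
  row 2: subtract 1×row0 = (0, 5, 3, 7)
step 2: normalize row 1 (÷7) = (0, 1, 9, 5)
  row 0: subtract 7×row1 = (1, 0, 10, 2)
  row 2: subtract 5×row1 = (0, 0, 2, 4)
step 3: normalize row 2 (÷2) = (0, 0, 1, 2)
  row 0: subtract 10×row2 = (1, 0, 0, 4)
  row 1: subtract 9×row2 = (0, 1, 0, 9)

M[0][3] = 4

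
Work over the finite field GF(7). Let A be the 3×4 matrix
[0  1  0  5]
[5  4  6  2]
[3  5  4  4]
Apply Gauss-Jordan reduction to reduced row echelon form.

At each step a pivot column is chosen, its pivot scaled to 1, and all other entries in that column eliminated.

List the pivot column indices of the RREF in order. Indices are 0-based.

[1] R0 <-> R1
[1] R0 /= 5  ⇒  (1, 5, 4, 6)
     R2 -= 3·R0  ⇒  (0, 4, 6, 0)
[2] R1 /= 1  ⇒  (0, 1, 0, 5)
     R0 -= 5·R1  ⇒  (1, 0, 4, 2)
     R2 -= 4·R1  ⇒  (0, 0, 6, 1)
[3] R2 /= 6  ⇒  (0, 0, 1, 6)
     R0 -= 4·R2  ⇒  (1, 0, 0, 6)

pivot columns: 0, 1, 2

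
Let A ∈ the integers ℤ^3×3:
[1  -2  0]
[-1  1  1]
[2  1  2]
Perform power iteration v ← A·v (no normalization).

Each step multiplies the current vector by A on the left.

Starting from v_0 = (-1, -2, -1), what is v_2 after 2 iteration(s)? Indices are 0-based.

v_0 = (-1, -2, -1).
v_1 = A·v_0 = (3, -2, -6).
v_2 = A·v_1 = (7, -11, -8).

v_2 = (7, -11, -8)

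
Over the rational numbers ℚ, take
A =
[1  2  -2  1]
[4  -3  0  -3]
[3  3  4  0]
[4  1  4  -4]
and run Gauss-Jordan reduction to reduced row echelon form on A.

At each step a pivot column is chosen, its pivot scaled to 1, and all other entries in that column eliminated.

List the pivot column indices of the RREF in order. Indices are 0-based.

pivot(0,0)=1: scale R0 → (1, 2, -2, 1)
  clear (1,0): R1 −= (4)R0 → (0, -11, 8, -7)
  clear (2,0): R2 −= (3)R0 → (0, -3, 10, -3)
  clear (3,0): R3 −= (4)R0 → (0, -7, 12, -8)
pivot(1,1)=-11: scale R1 → (0, 1, -8/11, 7/11)
  clear (0,1): R0 −= (2)R1 → (1, 0, -6/11, -3/11)
  clear (2,1): R2 −= (-3)R1 → (0, 0, 86/11, -12/11)
  clear (3,1): R3 −= (-7)R1 → (0, 0, 76/11, -39/11)
pivot(2,2)=86/11: scale R2 → (0, 0, 1, -6/43)
  clear (0,2): R0 −= (-6/11)R2 → (1, 0, 0, -15/43)
  clear (1,2): R1 −= (-8/11)R2 → (0, 1, 0, 23/43)
  clear (3,2): R3 −= (76/11)R2 → (0, 0, 0, -111/43)
pivot(3,3)=-111/43: scale R3 → (0, 0, 0, 1)
  clear (0,3): R0 −= (-15/43)R3 → (1, 0, 0, 0)
  clear (1,3): R1 −= (23/43)R3 → (0, 1, 0, 0)
  clear (2,3): R2 −= (-6/43)R3 → (0, 0, 1, 0)

pivot columns: 0, 1, 2, 3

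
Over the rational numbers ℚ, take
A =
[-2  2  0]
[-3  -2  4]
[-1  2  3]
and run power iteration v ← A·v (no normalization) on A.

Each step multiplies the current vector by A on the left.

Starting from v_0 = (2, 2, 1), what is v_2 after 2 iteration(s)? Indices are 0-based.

v_2 = (-12, 32, 3)

v_0 = (2, 2, 1).
v_1 = A·v_0 = (0, -6, 5).
v_2 = A·v_1 = (-12, 32, 3).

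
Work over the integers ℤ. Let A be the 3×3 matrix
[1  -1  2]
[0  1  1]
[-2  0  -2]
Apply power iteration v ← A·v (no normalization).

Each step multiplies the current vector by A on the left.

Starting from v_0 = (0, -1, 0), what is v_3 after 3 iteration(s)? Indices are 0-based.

v_3 = (-1, -3, 0)

v_0 = (0, -1, 0).
v_1 = A·v_0 = (1, -1, 0).
v_2 = A·v_1 = (2, -1, -2).
v_3 = A·v_2 = (-1, -3, 0).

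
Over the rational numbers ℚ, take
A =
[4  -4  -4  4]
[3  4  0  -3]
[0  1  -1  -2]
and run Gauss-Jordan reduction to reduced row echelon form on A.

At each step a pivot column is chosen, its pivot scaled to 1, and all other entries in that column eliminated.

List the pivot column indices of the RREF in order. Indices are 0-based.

pivot columns: 0, 1, 2

step 1: normalize row 0 (÷4) = (1, -1, -1, 1)
  row 1: subtract 3×row0 = (0, 7, 3, -6)
step 2: normalize row 1 (÷7) = (0, 1, 3/7, -6/7)
  row 0: subtract -1×row1 = (1, 0, -4/7, 1/7)
  row 2: subtract 1×row1 = (0, 0, -10/7, -8/7)
step 3: normalize row 2 (÷-10/7) = (0, 0, 1, 4/5)
  row 0: subtract -4/7×row2 = (1, 0, 0, 3/5)
  row 1: subtract 3/7×row2 = (0, 1, 0, -6/5)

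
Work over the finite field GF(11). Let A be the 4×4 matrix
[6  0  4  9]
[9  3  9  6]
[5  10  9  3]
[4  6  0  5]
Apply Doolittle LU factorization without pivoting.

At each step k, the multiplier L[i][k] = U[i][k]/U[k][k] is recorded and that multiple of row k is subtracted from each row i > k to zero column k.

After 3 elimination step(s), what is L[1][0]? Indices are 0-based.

Step 1: pivot at (0,0) is 6.
  row1 ← row1 − (7)·row0  ⇒  L[1][0]=7, U row1=(0, 3, 3, 9)
  row2 ← row2 − (10)·row0  ⇒  L[2][0]=10, U row2=(0, 10, 2, 1)
  row3 ← row3 − (8)·row0  ⇒  L[3][0]=8, U row3=(0, 6, 1, 10)
Step 2: pivot at (1,1) is 3.
  row2 ← row2 − (7)·row1  ⇒  L[2][1]=7, U row2=(0, 0, 3, 4)
  row3 ← row3 − (2)·row1  ⇒  L[3][1]=2, U row3=(0, 0, 6, 3)
Step 3: pivot at (2,2) is 3.
  row3 ← row3 − (2)·row2  ⇒  L[3][2]=2, U row3=(0, 0, 0, 6)

L[1][0] = 7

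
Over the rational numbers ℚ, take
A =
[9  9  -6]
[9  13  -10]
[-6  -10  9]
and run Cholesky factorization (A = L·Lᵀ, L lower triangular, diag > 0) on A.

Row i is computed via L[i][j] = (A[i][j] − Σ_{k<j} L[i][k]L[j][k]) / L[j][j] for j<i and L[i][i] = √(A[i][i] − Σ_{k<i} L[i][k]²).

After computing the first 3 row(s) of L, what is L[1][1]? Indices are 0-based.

Step 1: L[0][0] = √(9) = 3.
  L[1][0] = (9) / L[0][0] = 3.
Step 2: L[1][1] = √(4) = 2.
  L[2][0] = (-6) / L[0][0] = -2.
  L[2][1] = (-4) / L[1][1] = -2.
Step 3: L[2][2] = √(1) = 1.

L[1][1] = 2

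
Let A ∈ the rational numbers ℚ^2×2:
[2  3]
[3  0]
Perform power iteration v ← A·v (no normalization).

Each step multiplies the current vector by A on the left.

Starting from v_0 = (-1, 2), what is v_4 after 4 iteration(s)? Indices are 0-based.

v_0 = (-1, 2).
v_1 = A·v_0 = (4, -3).
v_2 = A·v_1 = (-1, 12).
v_3 = A·v_2 = (34, -3).
v_4 = A·v_3 = (59, 102).

v_4 = (59, 102)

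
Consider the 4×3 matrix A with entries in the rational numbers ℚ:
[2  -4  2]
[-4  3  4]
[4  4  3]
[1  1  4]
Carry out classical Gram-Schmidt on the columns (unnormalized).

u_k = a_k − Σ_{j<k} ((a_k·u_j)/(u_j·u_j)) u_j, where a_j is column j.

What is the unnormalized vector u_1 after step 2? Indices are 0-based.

Step 1: u_0 = a_0 = (2, -4, 4, 1).
Step 2: u_1 = a_1 − (-3/37)·u_0 = (-142/37, 99/37, 160/37, 40/37).

u_1 = (-142/37, 99/37, 160/37, 40/37)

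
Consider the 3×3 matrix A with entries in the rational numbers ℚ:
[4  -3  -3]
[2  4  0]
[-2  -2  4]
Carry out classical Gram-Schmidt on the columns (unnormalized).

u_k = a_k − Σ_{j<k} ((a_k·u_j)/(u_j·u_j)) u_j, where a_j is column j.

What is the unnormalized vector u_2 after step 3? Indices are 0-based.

Step 1: u_0 = a_0 = (4, 2, -2).
Step 2: u_1 = a_1 − (0)·u_0 = (-3, 4, -2).
Step 3: u_2 = a_2 − (-5/6)·u_0 − (1/29)·u_1 = (38/87, 133/87, 209/87).

u_2 = (38/87, 133/87, 209/87)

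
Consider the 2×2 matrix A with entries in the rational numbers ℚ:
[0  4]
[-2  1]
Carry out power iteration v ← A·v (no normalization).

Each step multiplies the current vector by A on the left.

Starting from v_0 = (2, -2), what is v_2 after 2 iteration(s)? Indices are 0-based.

v_2 = (-24, 10)

v_0 = (2, -2).
v_1 = A·v_0 = (-8, -6).
v_2 = A·v_1 = (-24, 10).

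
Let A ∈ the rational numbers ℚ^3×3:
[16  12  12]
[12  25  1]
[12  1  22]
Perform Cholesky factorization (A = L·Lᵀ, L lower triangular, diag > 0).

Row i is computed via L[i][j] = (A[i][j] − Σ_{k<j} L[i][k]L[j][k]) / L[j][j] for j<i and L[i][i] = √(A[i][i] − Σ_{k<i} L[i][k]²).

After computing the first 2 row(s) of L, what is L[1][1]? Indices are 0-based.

L[1][1] = 4

Step 1: L[0][0] = √(16) = 4.
  L[1][0] = (12) / L[0][0] = 3.
Step 2: L[1][1] = √(16) = 4.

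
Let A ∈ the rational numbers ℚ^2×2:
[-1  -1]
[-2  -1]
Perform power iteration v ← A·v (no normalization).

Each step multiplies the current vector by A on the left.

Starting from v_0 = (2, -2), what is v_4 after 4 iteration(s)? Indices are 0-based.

v_0 = (2, -2).
v_1 = A·v_0 = (0, -2).
v_2 = A·v_1 = (2, 2).
v_3 = A·v_2 = (-4, -6).
v_4 = A·v_3 = (10, 14).

v_4 = (10, 14)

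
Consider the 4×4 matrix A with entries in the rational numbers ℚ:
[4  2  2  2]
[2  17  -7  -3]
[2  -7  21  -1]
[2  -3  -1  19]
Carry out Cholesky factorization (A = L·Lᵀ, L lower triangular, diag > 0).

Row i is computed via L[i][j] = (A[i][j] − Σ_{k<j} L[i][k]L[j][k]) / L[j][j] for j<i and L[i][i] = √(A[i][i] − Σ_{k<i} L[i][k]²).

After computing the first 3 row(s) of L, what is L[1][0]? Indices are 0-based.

Step 1: L[0][0] = √(4) = 2.
  L[1][0] = (2) / L[0][0] = 1.
Step 2: L[1][1] = √(16) = 4.
  L[2][0] = (2) / L[0][0] = 1.
  L[2][1] = (-8) / L[1][1] = -2.
Step 3: L[2][2] = √(16) = 4.

L[1][0] = 1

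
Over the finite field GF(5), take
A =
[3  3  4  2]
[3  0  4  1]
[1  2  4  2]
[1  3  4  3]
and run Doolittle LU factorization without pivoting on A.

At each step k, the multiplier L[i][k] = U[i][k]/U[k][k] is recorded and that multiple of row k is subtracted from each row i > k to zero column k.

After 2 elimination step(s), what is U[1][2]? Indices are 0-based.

U[1][2] = 0

[col 0] pivot 3
  R1 -= 1*R0 → (0, 2, 0, 4)  (L[1][0] := 1)
  R2 -= 2*R0 → (0, 1, 1, 3)  (L[2][0] := 2)
  R3 -= 2*R0 → (0, 2, 1, 4)  (L[3][0] := 2)
[col 1] pivot 2
  R2 -= 3*R1 → (0, 0, 1, 1)  (L[2][1] := 3)
  R3 -= 1*R1 → (0, 0, 1, 0)  (L[3][1] := 1)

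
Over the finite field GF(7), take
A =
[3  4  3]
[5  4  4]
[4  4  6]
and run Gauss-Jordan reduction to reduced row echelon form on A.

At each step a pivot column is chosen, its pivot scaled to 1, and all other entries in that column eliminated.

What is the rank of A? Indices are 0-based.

pivot(0,0)=3: scale R0 → (1, 6, 1)
  clear (1,0): R1 −= (5)R0 → (0, 2, 6)
  clear (2,0): R2 −= (4)R0 → (0, 1, 2)
pivot(1,1)=2: scale R1 → (0, 1, 3)
  clear (0,1): R0 −= (6)R1 → (1, 0, 4)
  clear (2,1): R2 −= (1)R1 → (0, 0, 6)
pivot(2,2)=6: scale R2 → (0, 0, 1)
  clear (0,2): R0 −= (4)R2 → (1, 0, 0)
  clear (1,2): R1 −= (3)R2 → (0, 1, 0)

rank = 3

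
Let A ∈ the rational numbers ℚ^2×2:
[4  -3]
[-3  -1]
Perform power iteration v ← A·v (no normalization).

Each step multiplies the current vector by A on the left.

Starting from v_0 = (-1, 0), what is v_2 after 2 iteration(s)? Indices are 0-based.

v_0 = (-1, 0).
v_1 = A·v_0 = (-4, 3).
v_2 = A·v_1 = (-25, 9).

v_2 = (-25, 9)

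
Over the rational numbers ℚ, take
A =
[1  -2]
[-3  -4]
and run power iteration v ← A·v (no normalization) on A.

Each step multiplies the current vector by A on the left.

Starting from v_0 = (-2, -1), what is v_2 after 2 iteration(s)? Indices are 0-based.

v_0 = (-2, -1).
v_1 = A·v_0 = (0, 10).
v_2 = A·v_1 = (-20, -40).

v_2 = (-20, -40)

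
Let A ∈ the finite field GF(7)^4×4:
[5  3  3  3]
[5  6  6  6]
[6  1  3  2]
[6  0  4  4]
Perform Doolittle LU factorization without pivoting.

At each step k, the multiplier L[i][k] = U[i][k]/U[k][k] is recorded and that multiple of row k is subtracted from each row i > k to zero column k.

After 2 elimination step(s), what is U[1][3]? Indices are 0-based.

[col 0] pivot 5
  R1 -= 1*R0 → (0, 3, 3, 3)  (L[1][0] := 1)
  R2 -= 4*R0 → (0, 3, 5, 4)  (L[2][0] := 4)
  R3 -= 4*R0 → (0, 2, 6, 6)  (L[3][0] := 4)
[col 1] pivot 3
  R2 -= 1*R1 → (0, 0, 2, 1)  (L[2][1] := 1)
  R3 -= 3*R1 → (0, 0, 4, 4)  (L[3][1] := 3)

U[1][3] = 3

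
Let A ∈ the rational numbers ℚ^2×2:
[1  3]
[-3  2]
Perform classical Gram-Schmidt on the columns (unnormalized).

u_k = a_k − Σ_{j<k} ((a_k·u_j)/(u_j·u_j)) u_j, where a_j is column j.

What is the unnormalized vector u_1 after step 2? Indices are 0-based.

Step 1: u_0 = a_0 = (1, -3).
Step 2: u_1 = a_1 − (-3/10)·u_0 = (33/10, 11/10).

u_1 = (33/10, 11/10)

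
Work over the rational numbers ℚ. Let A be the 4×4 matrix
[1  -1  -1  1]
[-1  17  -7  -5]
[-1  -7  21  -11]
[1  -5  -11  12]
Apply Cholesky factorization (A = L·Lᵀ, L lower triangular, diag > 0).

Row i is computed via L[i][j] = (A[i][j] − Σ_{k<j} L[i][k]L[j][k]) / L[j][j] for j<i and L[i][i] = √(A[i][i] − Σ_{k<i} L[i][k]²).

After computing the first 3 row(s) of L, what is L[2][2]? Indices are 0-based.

L[2][2] = 4

Step 1: L[0][0] = √(1) = 1.
  L[1][0] = (-1) / L[0][0] = -1.
Step 2: L[1][1] = √(16) = 4.
  L[2][0] = (-1) / L[0][0] = -1.
  L[2][1] = (-8) / L[1][1] = -2.
Step 3: L[2][2] = √(16) = 4.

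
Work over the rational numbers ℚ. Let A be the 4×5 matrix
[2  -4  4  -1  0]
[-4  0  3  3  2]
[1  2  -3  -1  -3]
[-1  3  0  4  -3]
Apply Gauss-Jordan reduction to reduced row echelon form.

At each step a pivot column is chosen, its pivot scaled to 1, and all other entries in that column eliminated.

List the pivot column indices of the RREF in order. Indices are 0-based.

pivot columns: 0, 1, 2, 3

[1] R0 /= 2  ⇒  (1, -2, 2, -1/2, 0)
     R1 -= -4·R0  ⇒  (0, -8, 11, 1, 2)
     R2 -= 1·R0  ⇒  (0, 4, -5, -1/2, -3)
     R3 -= -1·R0  ⇒  (0, 1, 2, 7/2, -3)
[2] R1 /= -8  ⇒  (0, 1, -11/8, -1/8, -1/4)
     R0 -= -2·R1  ⇒  (1, 0, -3/4, -3/4, -1/2)
     R2 -= 4·R1  ⇒  (0, 0, 1/2, 0, -2)
     R3 -= 1·R1  ⇒  (0, 0, 27/8, 29/8, -11/4)
[3] R2 /= 1/2  ⇒  (0, 0, 1, 0, -4)
     R0 -= -3/4·R2  ⇒  (1, 0, 0, -3/4, -7/2)
     R1 -= -11/8·R2  ⇒  (0, 1, 0, -1/8, -23/4)
     R3 -= 27/8·R2  ⇒  (0, 0, 0, 29/8, 43/4)
[4] R3 /= 29/8  ⇒  (0, 0, 0, 1, 86/29)
     R0 -= -3/4·R3  ⇒  (1, 0, 0, 0, -37/29)
     R1 -= -1/8·R3  ⇒  (0, 1, 0, 0, -156/29)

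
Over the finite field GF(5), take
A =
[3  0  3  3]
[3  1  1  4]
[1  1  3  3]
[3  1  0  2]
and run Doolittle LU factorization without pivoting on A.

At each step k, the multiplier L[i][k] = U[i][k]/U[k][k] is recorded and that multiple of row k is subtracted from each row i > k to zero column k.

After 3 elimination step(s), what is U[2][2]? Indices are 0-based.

[col 0] pivot 3
  R1 -= 1*R0 → (0, 1, 3, 1)  (L[1][0] := 1)
  R2 -= 2*R0 → (0, 1, 2, 2)  (L[2][0] := 2)
  R3 -= 1*R0 → (0, 1, 2, 4)  (L[3][0] := 1)
[col 1] pivot 1
  R2 -= 1*R1 → (0, 0, 4, 1)  (L[2][1] := 1)
  R3 -= 1*R1 → (0, 0, 4, 3)  (L[3][1] := 1)
[col 2] pivot 4
  R3 -= 1*R2 → (0, 0, 0, 2)  (L[3][2] := 1)

U[2][2] = 4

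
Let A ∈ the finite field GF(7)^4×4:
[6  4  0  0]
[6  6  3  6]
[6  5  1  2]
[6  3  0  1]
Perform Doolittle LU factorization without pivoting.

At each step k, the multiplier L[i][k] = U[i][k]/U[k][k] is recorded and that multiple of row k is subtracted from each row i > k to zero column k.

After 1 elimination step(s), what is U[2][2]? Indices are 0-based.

[col 0] pivot 6
  R1 -= 1*R0 → (0, 2, 3, 6)  (L[1][0] := 1)
  R2 -= 1*R0 → (0, 1, 1, 2)  (L[2][0] := 1)
  R3 -= 1*R0 → (0, 6, 0, 1)  (L[3][0] := 1)

U[2][2] = 1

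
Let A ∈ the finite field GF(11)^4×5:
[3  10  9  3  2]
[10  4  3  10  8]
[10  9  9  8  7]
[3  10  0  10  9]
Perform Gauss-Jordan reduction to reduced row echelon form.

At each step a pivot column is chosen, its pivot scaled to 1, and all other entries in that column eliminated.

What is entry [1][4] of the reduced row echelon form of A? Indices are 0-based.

step 1: normalize row 0 (÷3) = (1, 7, 3, 1, 8)
  row 1: subtract 10×row0 = (0, 0, 6, 0, 5)
  row 2: subtract 10×row0 = (0, 5, 1, 9, 4)
  row 3: subtract 3×row0 = (0, 0, 2, 7, 7)
step 2: exchange rows 1,2
step 2: normalize row 1 (÷5) = (0, 1, 9, 4, 3)
  row 0: subtract 7×row1 = (1, 0, 6, 6, 9)
step 3: normalize row 2 (÷6) = (0, 0, 1, 0, 10)
  row 0: subtract 6×row2 = (1, 0, 0, 6, 4)
  row 1: subtract 9×row2 = (0, 1, 0, 4, 1)
  row 3: subtract 2×row2 = (0, 0, 0, 7, 9)
step 4: normalize row 3 (÷7) = (0, 0, 0, 1, 6)
  row 0: subtract 6×row3 = (1, 0, 0, 0, 1)
  row 1: subtract 4×row3 = (0, 1, 0, 0, 10)

M[1][4] = 10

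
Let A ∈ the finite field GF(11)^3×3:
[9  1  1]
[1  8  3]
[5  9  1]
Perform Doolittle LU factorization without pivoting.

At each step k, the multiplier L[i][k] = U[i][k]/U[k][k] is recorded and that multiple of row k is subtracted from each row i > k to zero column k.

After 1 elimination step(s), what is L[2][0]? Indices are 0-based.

L[2][0] = 3

Step 1: pivot at (0,0) is 9.
  row1 ← row1 − (5)·row0  ⇒  L[1][0]=5, U row1=(0, 3, 9)
  row2 ← row2 − (3)·row0  ⇒  L[2][0]=3, U row2=(0, 6, 9)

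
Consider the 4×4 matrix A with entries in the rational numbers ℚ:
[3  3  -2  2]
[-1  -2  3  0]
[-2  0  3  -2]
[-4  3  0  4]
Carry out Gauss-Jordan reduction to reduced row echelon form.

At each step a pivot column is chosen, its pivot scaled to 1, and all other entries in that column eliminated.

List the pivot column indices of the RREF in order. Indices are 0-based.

pivot columns: 0, 1, 2, 3

[1] R0 /= 3  ⇒  (1, 1, -2/3, 2/3)
     R1 -= -1·R0  ⇒  (0, -1, 7/3, 2/3)
     R2 -= -2·R0  ⇒  (0, 2, 5/3, -2/3)
     R3 -= -4·R0  ⇒  (0, 7, -8/3, 20/3)
[2] R1 /= -1  ⇒  (0, 1, -7/3, -2/3)
     R0 -= 1·R1  ⇒  (1, 0, 5/3, 4/3)
     R2 -= 2·R1  ⇒  (0, 0, 19/3, 2/3)
     R3 -= 7·R1  ⇒  (0, 0, 41/3, 34/3)
[3] R2 /= 19/3  ⇒  (0, 0, 1, 2/19)
     R0 -= 5/3·R2  ⇒  (1, 0, 0, 22/19)
     R1 -= -7/3·R2  ⇒  (0, 1, 0, -8/19)
     R3 -= 41/3·R2  ⇒  (0, 0, 0, 188/19)
[4] R3 /= 188/19  ⇒  (0, 0, 0, 1)
     R0 -= 22/19·R3  ⇒  (1, 0, 0, 0)
     R1 -= -8/19·R3  ⇒  (0, 1, 0, 0)
     R2 -= 2/19·R3  ⇒  (0, 0, 1, 0)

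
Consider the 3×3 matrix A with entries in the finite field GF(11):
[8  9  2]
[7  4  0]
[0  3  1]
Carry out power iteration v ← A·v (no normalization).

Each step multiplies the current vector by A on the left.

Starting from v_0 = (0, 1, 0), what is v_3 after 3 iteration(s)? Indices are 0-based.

v_0 = (0, 1, 0).
v_1 = A·v_0 = (9, 4, 3).
v_2 = A·v_1 = (4, 2, 4).
v_3 = A·v_2 = (3, 3, 10).

v_3 = (3, 3, 10)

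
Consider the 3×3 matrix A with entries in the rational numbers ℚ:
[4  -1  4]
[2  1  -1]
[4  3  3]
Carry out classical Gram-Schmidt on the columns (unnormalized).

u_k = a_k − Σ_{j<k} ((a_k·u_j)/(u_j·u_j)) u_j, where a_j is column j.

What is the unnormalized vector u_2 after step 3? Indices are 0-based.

Step 1: u_0 = a_0 = (4, 2, 4).
Step 2: u_1 = a_1 − (5/18)·u_0 = (-19/9, 4/9, 17/9).
Step 3: u_2 = a_2 − (13/18)·u_0 − (-29/74)·u_1 = (21/74, -84/37, 63/74).

u_2 = (21/74, -84/37, 63/74)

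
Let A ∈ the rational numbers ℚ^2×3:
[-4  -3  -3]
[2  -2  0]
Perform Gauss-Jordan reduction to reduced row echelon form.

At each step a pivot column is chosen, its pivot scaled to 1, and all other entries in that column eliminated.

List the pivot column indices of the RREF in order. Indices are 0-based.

pivot columns: 0, 1

[1] R0 /= -4  ⇒  (1, 3/4, 3/4)
     R1 -= 2·R0  ⇒  (0, -7/2, -3/2)
[2] R1 /= -7/2  ⇒  (0, 1, 3/7)
     R0 -= 3/4·R1  ⇒  (1, 0, 3/7)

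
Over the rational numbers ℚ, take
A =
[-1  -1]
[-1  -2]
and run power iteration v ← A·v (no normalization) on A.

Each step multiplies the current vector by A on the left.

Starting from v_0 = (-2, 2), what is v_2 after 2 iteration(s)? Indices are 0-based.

v_2 = (2, 4)

v_0 = (-2, 2).
v_1 = A·v_0 = (0, -2).
v_2 = A·v_1 = (2, 4).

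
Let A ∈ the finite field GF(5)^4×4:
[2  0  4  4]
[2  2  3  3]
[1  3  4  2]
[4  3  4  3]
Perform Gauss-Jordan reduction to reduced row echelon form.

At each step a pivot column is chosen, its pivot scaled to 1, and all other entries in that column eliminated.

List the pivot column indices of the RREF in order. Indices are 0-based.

pivot columns: 0, 1, 2, 3

pivot(0,0)=2: scale R0 → (1, 0, 2, 2)
  clear (1,0): R1 −= (2)R0 → (0, 2, 4, 4)
  clear (2,0): R2 −= (1)R0 → (0, 3, 2, 0)
  clear (3,0): R3 −= (4)R0 → (0, 3, 1, 0)
pivot(1,1)=2: scale R1 → (0, 1, 2, 2)
  clear (2,1): R2 −= (3)R1 → (0, 0, 1, 4)
  clear (3,1): R3 −= (3)R1 → (0, 0, 0, 4)
pivot(2,2)=1: scale R2 → (0, 0, 1, 4)
  clear (0,2): R0 −= (2)R2 → (1, 0, 0, 4)
  clear (1,2): R1 −= (2)R2 → (0, 1, 0, 4)
pivot(3,3)=4: scale R3 → (0, 0, 0, 1)
  clear (0,3): R0 −= (4)R3 → (1, 0, 0, 0)
  clear (1,3): R1 −= (4)R3 → (0, 1, 0, 0)
  clear (2,3): R2 −= (4)R3 → (0, 0, 1, 0)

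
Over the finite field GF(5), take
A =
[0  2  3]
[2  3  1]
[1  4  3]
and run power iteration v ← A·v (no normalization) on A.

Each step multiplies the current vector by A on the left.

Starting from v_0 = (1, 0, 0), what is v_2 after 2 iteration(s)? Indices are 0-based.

v_0 = (1, 0, 0).
v_1 = A·v_0 = (0, 2, 1).
v_2 = A·v_1 = (2, 2, 1).

v_2 = (2, 2, 1)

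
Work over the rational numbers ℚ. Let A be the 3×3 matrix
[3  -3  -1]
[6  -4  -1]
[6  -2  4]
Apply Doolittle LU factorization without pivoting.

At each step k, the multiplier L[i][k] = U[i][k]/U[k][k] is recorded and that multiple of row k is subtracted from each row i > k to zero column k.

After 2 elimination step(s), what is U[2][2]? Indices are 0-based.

Step 1: pivot at (0,0) is 3.
  row1 ← row1 − (2)·row0  ⇒  L[1][0]=2, U row1=(0, 2, 1)
  row2 ← row2 − (2)·row0  ⇒  L[2][0]=2, U row2=(0, 4, 6)
Step 2: pivot at (1,1) is 2.
  row2 ← row2 − (2)·row1  ⇒  L[2][1]=2, U row2=(0, 0, 4)

U[2][2] = 4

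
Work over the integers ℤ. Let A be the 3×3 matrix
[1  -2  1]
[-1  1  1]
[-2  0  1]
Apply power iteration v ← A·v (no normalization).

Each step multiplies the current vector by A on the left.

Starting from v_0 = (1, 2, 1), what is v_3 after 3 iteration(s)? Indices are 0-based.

v_3 = (-10, 13, 17)

v_0 = (1, 2, 1).
v_1 = A·v_0 = (-2, 2, -1).
v_2 = A·v_1 = (-7, 3, 3).
v_3 = A·v_2 = (-10, 13, 17).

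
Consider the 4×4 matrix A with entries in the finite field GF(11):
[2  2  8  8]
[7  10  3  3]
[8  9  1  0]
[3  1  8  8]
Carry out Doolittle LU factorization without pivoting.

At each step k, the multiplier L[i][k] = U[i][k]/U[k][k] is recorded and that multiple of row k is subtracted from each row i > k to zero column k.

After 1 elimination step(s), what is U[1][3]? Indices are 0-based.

U[1][3] = 8

[col 0] pivot 2
  R1 -= 9*R0 → (0, 3, 8, 8)  (L[1][0] := 9)
  R2 -= 4*R0 → (0, 1, 2, 1)  (L[2][0] := 4)
  R3 -= 7*R0 → (0, 9, 7, 7)  (L[3][0] := 7)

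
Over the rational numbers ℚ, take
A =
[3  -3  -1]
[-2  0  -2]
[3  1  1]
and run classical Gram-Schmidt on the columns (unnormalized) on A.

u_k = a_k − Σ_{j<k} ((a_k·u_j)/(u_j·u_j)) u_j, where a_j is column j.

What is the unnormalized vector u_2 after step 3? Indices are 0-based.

u_2 = (-5/23, -30/23, -15/23)

Step 1: u_0 = a_0 = (3, -2, 3).
Step 2: u_1 = a_1 − (-3/11)·u_0 = (-24/11, -6/11, 20/11).
Step 3: u_2 = a_2 − (2/11)·u_0 − (14/23)·u_1 = (-5/23, -30/23, -15/23).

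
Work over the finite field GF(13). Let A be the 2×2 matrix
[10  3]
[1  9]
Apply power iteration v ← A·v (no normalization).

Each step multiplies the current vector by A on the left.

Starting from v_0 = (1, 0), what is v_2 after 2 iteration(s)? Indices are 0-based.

v_2 = (12, 6)

v_0 = (1, 0).
v_1 = A·v_0 = (10, 1).
v_2 = A·v_1 = (12, 6).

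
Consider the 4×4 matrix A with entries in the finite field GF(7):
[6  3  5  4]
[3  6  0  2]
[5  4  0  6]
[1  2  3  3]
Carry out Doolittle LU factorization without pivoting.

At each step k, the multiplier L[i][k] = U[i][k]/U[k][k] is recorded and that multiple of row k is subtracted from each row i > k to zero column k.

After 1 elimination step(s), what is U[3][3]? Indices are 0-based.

U[3][3] = 0

[col 0] pivot 6
  R1 -= 4*R0 → (0, 1, 1, 0)  (L[1][0] := 4)
  R2 -= 2*R0 → (0, 5, 4, 5)  (L[2][0] := 2)
  R3 -= 6*R0 → (0, 5, 1, 0)  (L[3][0] := 6)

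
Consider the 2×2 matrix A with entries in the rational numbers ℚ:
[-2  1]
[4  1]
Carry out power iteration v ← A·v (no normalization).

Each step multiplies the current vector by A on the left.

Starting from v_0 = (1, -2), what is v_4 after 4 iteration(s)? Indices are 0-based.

v_4 = (94, -110)

v_0 = (1, -2).
v_1 = A·v_0 = (-4, 2).
v_2 = A·v_1 = (10, -14).
v_3 = A·v_2 = (-34, 26).
v_4 = A·v_3 = (94, -110).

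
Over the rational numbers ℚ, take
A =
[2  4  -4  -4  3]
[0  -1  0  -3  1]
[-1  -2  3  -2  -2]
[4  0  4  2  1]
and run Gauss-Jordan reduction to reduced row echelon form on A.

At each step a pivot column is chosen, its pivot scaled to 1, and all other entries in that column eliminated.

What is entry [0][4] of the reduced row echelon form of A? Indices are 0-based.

[1] R0 /= 2  ⇒  (1, 2, -2, -2, 3/2)
     R2 -= -1·R0  ⇒  (0, 0, 1, -4, -1/2)
     R3 -= 4·R0  ⇒  (0, -8, 12, 10, -5)
[2] R1 /= -1  ⇒  (0, 1, 0, 3, -1)
     R0 -= 2·R1  ⇒  (1, 0, -2, -8, 7/2)
     R3 -= -8·R1  ⇒  (0, 0, 12, 34, -13)
[3] R2 /= 1  ⇒  (0, 0, 1, -4, -1/2)
     R0 -= -2·R2  ⇒  (1, 0, 0, -16, 5/2)
     R3 -= 12·R2  ⇒  (0, 0, 0, 82, -7)
[4] R3 /= 82  ⇒  (0, 0, 0, 1, -7/82)
     R0 -= -16·R3  ⇒  (1, 0, 0, 0, 93/82)
     R1 -= 3·R3  ⇒  (0, 1, 0, 0, -61/82)
     R2 -= -4·R3  ⇒  (0, 0, 1, 0, -69/82)

M[0][4] = 93/82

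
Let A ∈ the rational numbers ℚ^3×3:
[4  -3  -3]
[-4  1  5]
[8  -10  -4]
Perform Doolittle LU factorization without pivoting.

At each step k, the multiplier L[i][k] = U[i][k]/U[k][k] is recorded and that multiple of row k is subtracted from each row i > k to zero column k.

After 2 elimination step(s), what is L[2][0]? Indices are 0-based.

L[2][0] = 2

[col 0] pivot 4
  R1 -= -1*R0 → (0, -2, 2)  (L[1][0] := -1)
  R2 -= 2*R0 → (0, -4, 2)  (L[2][0] := 2)
[col 1] pivot -2
  R2 -= 2*R1 → (0, 0, -2)  (L[2][1] := 2)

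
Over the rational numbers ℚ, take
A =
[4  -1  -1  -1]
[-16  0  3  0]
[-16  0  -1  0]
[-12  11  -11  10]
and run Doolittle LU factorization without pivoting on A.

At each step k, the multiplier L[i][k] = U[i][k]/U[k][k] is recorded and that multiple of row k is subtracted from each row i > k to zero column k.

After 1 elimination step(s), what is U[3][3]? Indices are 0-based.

k=0: U[0][0]=4
  eliminate (1,0): mult=-4, new row 1: (0, -4, -1, -4); set L[1][0]=-4
  eliminate (2,0): mult=-4, new row 2: (0, -4, -5, -4); set L[2][0]=-4
  eliminate (3,0): mult=-3, new row 3: (0, 8, -14, 7); set L[3][0]=-3

U[3][3] = 7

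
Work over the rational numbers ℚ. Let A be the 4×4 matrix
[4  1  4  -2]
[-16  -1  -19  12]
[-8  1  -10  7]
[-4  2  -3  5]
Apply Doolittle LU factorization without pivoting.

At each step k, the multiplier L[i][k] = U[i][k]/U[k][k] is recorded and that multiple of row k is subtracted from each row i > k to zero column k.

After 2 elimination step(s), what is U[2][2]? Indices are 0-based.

U[2][2] = 1

k=0: U[0][0]=4
  eliminate (1,0): mult=-4, new row 1: (0, 3, -3, 4); set L[1][0]=-4
  eliminate (2,0): mult=-2, new row 2: (0, 3, -2, 3); set L[2][0]=-2
  eliminate (3,0): mult=-1, new row 3: (0, 3, 1, 3); set L[3][0]=-1
k=1: U[1][1]=3
  eliminate (2,1): mult=1, new row 2: (0, 0, 1, -1); set L[2][1]=1
  eliminate (3,1): mult=1, new row 3: (0, 0, 4, -1); set L[3][1]=1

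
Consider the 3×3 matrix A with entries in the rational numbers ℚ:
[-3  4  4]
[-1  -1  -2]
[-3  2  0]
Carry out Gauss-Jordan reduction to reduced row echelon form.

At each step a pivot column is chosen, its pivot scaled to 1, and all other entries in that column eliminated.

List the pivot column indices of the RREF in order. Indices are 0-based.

pivot columns: 0, 1, 2

[1] R0 /= -3  ⇒  (1, -4/3, -4/3)
     R1 -= -1·R0  ⇒  (0, -7/3, -10/3)
     R2 -= -3·R0  ⇒  (0, -2, -4)
[2] R1 /= -7/3  ⇒  (0, 1, 10/7)
     R0 -= -4/3·R1  ⇒  (1, 0, 4/7)
     R2 -= -2·R1  ⇒  (0, 0, -8/7)
[3] R2 /= -8/7  ⇒  (0, 0, 1)
     R0 -= 4/7·R2  ⇒  (1, 0, 0)
     R1 -= 10/7·R2  ⇒  (0, 1, 0)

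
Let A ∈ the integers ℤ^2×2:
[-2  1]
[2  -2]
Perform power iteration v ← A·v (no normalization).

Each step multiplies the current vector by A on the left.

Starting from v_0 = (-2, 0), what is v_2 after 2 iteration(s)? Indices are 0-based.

v_0 = (-2, 0).
v_1 = A·v_0 = (4, -4).
v_2 = A·v_1 = (-12, 16).

v_2 = (-12, 16)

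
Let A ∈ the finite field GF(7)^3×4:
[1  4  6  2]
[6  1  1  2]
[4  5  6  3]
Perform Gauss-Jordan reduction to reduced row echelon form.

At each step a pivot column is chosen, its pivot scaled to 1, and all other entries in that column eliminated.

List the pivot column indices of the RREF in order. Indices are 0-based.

step 1: normalize row 0 (÷1) = (1, 4, 6, 2)
  row 1: subtract 6×row0 = (0, 5, 0, 4)
  row 2: subtract 4×row0 = (0, 3, 3, 2)
step 2: normalize row 1 (÷5) = (0, 1, 0, 5)
  row 0: subtract 4×row1 = (1, 0, 6, 3)
  row 2: subtract 3×row1 = (0, 0, 3, 1)
step 3: normalize row 2 (÷3) = (0, 0, 1, 5)
  row 0: subtract 6×row2 = (1, 0, 0, 1)

pivot columns: 0, 1, 2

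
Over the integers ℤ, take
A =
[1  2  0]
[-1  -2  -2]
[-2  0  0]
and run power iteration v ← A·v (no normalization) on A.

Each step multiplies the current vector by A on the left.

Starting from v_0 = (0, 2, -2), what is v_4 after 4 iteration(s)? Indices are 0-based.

v_0 = (0, 2, -2).
v_1 = A·v_0 = (4, 0, 0).
v_2 = A·v_1 = (4, -4, -8).
v_3 = A·v_2 = (-4, 20, -8).
v_4 = A·v_3 = (36, -20, 8).

v_4 = (36, -20, 8)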